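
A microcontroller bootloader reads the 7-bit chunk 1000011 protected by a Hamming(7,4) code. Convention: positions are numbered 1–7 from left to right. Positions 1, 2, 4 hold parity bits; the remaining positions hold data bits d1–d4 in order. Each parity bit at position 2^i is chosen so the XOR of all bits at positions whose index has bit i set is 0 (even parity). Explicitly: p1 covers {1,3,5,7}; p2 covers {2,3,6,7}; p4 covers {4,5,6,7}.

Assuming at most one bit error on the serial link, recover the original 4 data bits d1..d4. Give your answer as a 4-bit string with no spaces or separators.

0011

s1 (pos 1,3,5,7): 1⊕0⊕0⊕1 = 0
s2 (pos 2,3,6,7): 0⊕0⊕1⊕1 = 0
s4 (pos 4,5,6,7): 0⊕0⊕1⊕1 = 0
Syndrome s4…s1 = 000 → no error.
Read data bits from positions 3,5,6,7: 0011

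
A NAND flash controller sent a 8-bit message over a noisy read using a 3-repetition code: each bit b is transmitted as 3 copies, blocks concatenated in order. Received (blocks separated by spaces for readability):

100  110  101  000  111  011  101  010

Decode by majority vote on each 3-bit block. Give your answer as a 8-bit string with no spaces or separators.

01101110

Block 1 (100): 1 one → 0
Block 2 (110): 2 ones → 1
Block 3 (101): 2 ones → 1
Block 4 (000): 0 ones → 0
Block 5 (111): 3 ones → 1
Block 6 (011): 2 ones → 1
Block 7 (101): 2 ones → 1
Block 8 (010): 1 one → 0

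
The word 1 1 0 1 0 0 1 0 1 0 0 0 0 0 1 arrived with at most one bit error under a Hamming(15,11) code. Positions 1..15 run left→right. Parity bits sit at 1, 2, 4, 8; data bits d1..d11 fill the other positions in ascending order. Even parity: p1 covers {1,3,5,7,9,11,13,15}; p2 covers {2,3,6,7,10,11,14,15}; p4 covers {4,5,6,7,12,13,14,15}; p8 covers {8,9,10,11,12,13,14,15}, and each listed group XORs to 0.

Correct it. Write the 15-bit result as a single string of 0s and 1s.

110101101000001

s1 (pos 1,3,5,7,9,11,13,15): 1⊕0⊕0⊕1⊕1⊕0⊕0⊕1 = 0
s2 (pos 2,3,6,7,10,11,14,15): 1⊕0⊕0⊕1⊕0⊕0⊕0⊕1 = 1
s4 (pos 4,5,6,7,12,13,14,15): 1⊕0⊕0⊕1⊕0⊕0⊕0⊕1 = 1
s8 (pos 8,9,10,11,12,13,14,15): 0⊕1⊕0⊕0⊕0⊕0⊕0⊕1 = 0
Syndrome s8…s1 = 0110 → error at position 6.
Flip position 6: 110100101000001 → 110101101000001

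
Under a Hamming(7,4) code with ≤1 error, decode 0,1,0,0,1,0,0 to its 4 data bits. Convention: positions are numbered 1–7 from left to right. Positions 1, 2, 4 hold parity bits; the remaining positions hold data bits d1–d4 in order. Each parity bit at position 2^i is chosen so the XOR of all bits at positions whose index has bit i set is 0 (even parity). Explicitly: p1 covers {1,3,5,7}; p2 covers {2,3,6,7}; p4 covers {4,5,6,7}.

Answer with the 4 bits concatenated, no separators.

s1 (pos 1,3,5,7): 0⊕0⊕1⊕0 = 1
s2 (pos 2,3,6,7): 1⊕0⊕0⊕0 = 1
s4 (pos 4,5,6,7): 0⊕1⊕0⊕0 = 1
Syndrome s4…s1 = 111 → error at position 7.
Flip position 7: 0100100 → 0100101
Read data bits from positions 3,5,6,7: 0101

0101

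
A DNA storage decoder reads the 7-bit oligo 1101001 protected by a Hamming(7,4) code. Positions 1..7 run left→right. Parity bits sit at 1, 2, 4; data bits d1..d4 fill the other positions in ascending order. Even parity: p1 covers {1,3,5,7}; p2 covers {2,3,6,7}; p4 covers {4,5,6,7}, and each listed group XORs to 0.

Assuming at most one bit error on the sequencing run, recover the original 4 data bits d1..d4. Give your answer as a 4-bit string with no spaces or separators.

s1 (pos 1,3,5,7): 1⊕0⊕0⊕1 = 0
s2 (pos 2,3,6,7): 1⊕0⊕0⊕1 = 0
s4 (pos 4,5,6,7): 1⊕0⊕0⊕1 = 0
Syndrome s4…s1 = 000 → no error.
Read data bits from positions 3,5,6,7: 0001

0001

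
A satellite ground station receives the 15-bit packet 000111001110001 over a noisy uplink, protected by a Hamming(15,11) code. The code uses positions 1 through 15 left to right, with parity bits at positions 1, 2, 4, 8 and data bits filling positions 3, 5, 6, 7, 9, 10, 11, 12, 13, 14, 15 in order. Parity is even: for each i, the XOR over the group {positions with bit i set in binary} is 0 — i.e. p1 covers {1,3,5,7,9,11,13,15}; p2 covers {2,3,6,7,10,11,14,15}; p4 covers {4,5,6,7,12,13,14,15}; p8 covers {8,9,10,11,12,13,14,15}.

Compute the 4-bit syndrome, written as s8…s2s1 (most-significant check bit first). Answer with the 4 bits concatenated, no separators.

s1 (pos 1,3,5,7,9,11,13,15): 0⊕0⊕1⊕0⊕1⊕1⊕0⊕1 = 0
s2 (pos 2,3,6,7,10,11,14,15): 0⊕0⊕1⊕0⊕1⊕1⊕0⊕1 = 0
s4 (pos 4,5,6,7,12,13,14,15): 1⊕1⊕1⊕0⊕0⊕0⊕0⊕1 = 0
s8 (pos 8,9,10,11,12,13,14,15): 0⊕1⊕1⊕1⊕0⊕0⊕0⊕1 = 0
Syndrome s8…s1 = 0000 → no error.

0000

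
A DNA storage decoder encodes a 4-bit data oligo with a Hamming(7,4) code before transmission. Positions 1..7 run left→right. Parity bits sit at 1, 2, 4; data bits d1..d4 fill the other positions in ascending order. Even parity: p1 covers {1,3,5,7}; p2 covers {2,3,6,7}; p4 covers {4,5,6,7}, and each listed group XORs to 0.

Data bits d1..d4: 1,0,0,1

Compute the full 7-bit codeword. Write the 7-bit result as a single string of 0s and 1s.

Place data at non-parity positions: p1 p2 1 p4 0 0 1
p1 (pos 1,3,5,7): XOR of data positions = 1⊕0⊕1 = 0
p2 (pos 2,3,6,7): XOR of data positions = 1⊕0⊕1 = 0
p4 (pos 4,5,6,7): XOR of data positions = 0⊕0⊕1 = 1
Codeword: 0011001

0011001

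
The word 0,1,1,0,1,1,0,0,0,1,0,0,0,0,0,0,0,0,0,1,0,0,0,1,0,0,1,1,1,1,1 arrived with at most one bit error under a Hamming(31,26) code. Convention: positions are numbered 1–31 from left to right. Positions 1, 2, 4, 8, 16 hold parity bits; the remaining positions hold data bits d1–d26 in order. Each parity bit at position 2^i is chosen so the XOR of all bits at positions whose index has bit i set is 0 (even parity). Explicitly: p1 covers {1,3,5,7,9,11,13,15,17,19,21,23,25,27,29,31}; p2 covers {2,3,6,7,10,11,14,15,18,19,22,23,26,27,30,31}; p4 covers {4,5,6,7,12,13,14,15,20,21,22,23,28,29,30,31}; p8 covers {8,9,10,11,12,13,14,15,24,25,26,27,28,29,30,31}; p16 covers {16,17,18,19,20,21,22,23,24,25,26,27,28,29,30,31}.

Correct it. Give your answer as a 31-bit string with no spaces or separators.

0110110001000000000100010011110

s1 (pos 1,3,5,7,9,11,13,15,17,19,21,23,25,27,29,31): 0⊕1⊕1⊕0⊕0⊕0⊕0⊕0⊕0⊕0⊕0⊕0⊕0⊕1⊕1⊕1 = 1
s2 (pos 2,3,6,7,10,11,14,15,18,19,22,23,26,27,30,31): 1⊕1⊕1⊕0⊕1⊕0⊕0⊕0⊕0⊕0⊕0⊕0⊕0⊕1⊕1⊕1 = 1
s4 (pos 4,5,6,7,12,13,14,15,20,21,22,23,28,29,30,31): 0⊕1⊕1⊕0⊕0⊕0⊕0⊕0⊕1⊕0⊕0⊕0⊕1⊕1⊕1⊕1 = 1
s8 (pos 8,9,10,11,12,13,14,15,24,25,26,27,28,29,30,31): 0⊕0⊕1⊕0⊕0⊕0⊕0⊕0⊕1⊕0⊕0⊕1⊕1⊕1⊕1⊕1 = 1
s16 (pos 16,17,18,19,20,21,22,23,24,25,26,27,28,29,30,31): 0⊕0⊕0⊕0⊕1⊕0⊕0⊕0⊕1⊕0⊕0⊕1⊕1⊕1⊕1⊕1 = 1
Syndrome s16…s1 = 11111 → error at position 31.
Flip position 31: 0110110001000000000100010011111 → 0110110001000000000100010011110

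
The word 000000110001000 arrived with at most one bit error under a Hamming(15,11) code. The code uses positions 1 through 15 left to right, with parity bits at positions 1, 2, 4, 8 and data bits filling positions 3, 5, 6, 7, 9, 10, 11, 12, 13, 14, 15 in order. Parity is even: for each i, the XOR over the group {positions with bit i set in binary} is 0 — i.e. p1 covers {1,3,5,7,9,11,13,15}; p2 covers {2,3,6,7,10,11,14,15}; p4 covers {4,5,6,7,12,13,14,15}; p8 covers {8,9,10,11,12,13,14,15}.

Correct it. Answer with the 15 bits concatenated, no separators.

001000110001000

s1 (pos 1,3,5,7,9,11,13,15): 0⊕0⊕0⊕1⊕0⊕0⊕0⊕0 = 1
s2 (pos 2,3,6,7,10,11,14,15): 0⊕0⊕0⊕1⊕0⊕0⊕0⊕0 = 1
s4 (pos 4,5,6,7,12,13,14,15): 0⊕0⊕0⊕1⊕1⊕0⊕0⊕0 = 0
s8 (pos 8,9,10,11,12,13,14,15): 1⊕0⊕0⊕0⊕1⊕0⊕0⊕0 = 0
Syndrome s8…s1 = 0011 → error at position 3.
Flip position 3: 000000110001000 → 001000110001000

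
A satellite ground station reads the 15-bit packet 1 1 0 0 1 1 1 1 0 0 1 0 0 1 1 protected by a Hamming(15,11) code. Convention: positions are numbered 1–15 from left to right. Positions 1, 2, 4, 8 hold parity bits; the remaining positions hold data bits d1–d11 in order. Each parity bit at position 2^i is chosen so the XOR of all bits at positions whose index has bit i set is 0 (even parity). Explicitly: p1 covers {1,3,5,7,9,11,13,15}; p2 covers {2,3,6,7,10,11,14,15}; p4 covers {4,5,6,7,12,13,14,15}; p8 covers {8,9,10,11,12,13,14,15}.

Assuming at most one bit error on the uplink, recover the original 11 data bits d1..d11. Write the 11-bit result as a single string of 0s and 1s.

00110010011

s1 (pos 1,3,5,7,9,11,13,15): 1⊕0⊕1⊕1⊕0⊕1⊕0⊕1 = 1
s2 (pos 2,3,6,7,10,11,14,15): 1⊕0⊕1⊕1⊕0⊕1⊕1⊕1 = 0
s4 (pos 4,5,6,7,12,13,14,15): 0⊕1⊕1⊕1⊕0⊕0⊕1⊕1 = 1
s8 (pos 8,9,10,11,12,13,14,15): 1⊕0⊕0⊕1⊕0⊕0⊕1⊕1 = 0
Syndrome s8…s1 = 0101 → error at position 5.
Flip position 5: 110011110010011 → 110001110010011
Read data bits from positions 3,5,6,7,9,10,11,12,13,14,15: 00110010011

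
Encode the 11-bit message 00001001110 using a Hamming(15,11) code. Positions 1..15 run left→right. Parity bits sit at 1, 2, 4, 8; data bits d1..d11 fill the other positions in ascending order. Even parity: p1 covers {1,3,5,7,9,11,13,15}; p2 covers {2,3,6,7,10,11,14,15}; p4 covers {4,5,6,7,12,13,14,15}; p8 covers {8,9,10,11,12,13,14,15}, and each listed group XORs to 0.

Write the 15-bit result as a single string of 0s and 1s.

Place data at non-parity positions: p1 p2 0 p4 0 0 0 p8 1 0 0 1 1 1 0
p1 (pos 1,3,5,7,9,11,13,15): XOR of data positions = 0⊕0⊕0⊕1⊕0⊕1⊕0 = 0
p2 (pos 2,3,6,7,10,11,14,15): XOR of data positions = 0⊕0⊕0⊕0⊕0⊕1⊕0 = 1
p4 (pos 4,5,6,7,12,13,14,15): XOR of data positions = 0⊕0⊕0⊕1⊕1⊕1⊕0 = 1
p8 (pos 8,9,10,11,12,13,14,15): XOR of data positions = 1⊕0⊕0⊕1⊕1⊕1⊕0 = 0
Codeword: 010100001001110

010100001001110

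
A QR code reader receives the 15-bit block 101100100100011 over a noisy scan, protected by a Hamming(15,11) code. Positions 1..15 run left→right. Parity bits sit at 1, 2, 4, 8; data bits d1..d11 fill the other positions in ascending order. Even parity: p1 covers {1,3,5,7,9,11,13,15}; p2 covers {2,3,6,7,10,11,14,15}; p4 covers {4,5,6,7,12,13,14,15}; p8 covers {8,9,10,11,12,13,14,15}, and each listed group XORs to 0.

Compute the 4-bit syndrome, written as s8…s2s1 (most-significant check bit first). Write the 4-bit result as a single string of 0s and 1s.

s1 (pos 1,3,5,7,9,11,13,15): 1⊕1⊕0⊕1⊕0⊕0⊕0⊕1 = 0
s2 (pos 2,3,6,7,10,11,14,15): 0⊕1⊕0⊕1⊕1⊕0⊕1⊕1 = 1
s4 (pos 4,5,6,7,12,13,14,15): 1⊕0⊕0⊕1⊕0⊕0⊕1⊕1 = 0
s8 (pos 8,9,10,11,12,13,14,15): 0⊕0⊕1⊕0⊕0⊕0⊕1⊕1 = 1
Syndrome s8…s1 = 1010 → error at position 10.

1010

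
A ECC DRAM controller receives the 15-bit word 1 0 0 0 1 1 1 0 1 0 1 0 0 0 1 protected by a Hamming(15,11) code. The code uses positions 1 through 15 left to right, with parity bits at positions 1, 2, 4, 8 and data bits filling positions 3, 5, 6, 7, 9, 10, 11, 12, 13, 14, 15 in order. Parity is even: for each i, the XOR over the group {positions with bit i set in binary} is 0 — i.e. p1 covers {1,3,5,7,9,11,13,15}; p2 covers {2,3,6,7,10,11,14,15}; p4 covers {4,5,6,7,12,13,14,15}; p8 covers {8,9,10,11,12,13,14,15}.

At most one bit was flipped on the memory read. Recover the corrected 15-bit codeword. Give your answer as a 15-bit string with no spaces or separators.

100011111010001

s1 (pos 1,3,5,7,9,11,13,15): 1⊕0⊕1⊕1⊕1⊕1⊕0⊕1 = 0
s2 (pos 2,3,6,7,10,11,14,15): 0⊕0⊕1⊕1⊕0⊕1⊕0⊕1 = 0
s4 (pos 4,5,6,7,12,13,14,15): 0⊕1⊕1⊕1⊕0⊕0⊕0⊕1 = 0
s8 (pos 8,9,10,11,12,13,14,15): 0⊕1⊕0⊕1⊕0⊕0⊕0⊕1 = 1
Syndrome s8…s1 = 1000 → error at position 8.
Flip position 8: 100011101010001 → 100011111010001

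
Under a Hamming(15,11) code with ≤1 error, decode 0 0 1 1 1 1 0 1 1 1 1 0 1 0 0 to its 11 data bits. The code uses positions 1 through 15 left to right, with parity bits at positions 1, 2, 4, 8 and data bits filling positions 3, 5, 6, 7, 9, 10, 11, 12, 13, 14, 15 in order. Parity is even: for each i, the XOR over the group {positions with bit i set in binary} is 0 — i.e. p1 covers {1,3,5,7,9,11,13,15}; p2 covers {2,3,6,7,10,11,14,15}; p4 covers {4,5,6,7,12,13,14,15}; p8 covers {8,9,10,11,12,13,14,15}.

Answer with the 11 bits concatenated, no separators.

s1 (pos 1,3,5,7,9,11,13,15): 0⊕1⊕1⊕0⊕1⊕1⊕1⊕0 = 1
s2 (pos 2,3,6,7,10,11,14,15): 0⊕1⊕1⊕0⊕1⊕1⊕0⊕0 = 0
s4 (pos 4,5,6,7,12,13,14,15): 1⊕1⊕1⊕0⊕0⊕1⊕0⊕0 = 0
s8 (pos 8,9,10,11,12,13,14,15): 1⊕1⊕1⊕1⊕0⊕1⊕0⊕0 = 1
Syndrome s8…s1 = 1001 → error at position 9.
Flip position 9: 001111011110100 → 001111010110100
Read data bits from positions 3,5,6,7,9,10,11,12,13,14,15: 11100110100

11100110100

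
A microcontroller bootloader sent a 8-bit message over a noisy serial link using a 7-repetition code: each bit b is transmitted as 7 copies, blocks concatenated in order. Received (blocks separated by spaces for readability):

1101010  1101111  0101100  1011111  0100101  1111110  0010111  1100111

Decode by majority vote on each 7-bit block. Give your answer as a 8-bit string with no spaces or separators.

11010111

Block 1 (1101010): 4 ones → 1
Block 2 (1101111): 6 ones → 1
Block 3 (0101100): 3 ones → 0
Block 4 (1011111): 6 ones → 1
Block 5 (0100101): 3 ones → 0
Block 6 (1111110): 6 ones → 1
Block 7 (0010111): 4 ones → 1
Block 8 (1100111): 5 ones → 1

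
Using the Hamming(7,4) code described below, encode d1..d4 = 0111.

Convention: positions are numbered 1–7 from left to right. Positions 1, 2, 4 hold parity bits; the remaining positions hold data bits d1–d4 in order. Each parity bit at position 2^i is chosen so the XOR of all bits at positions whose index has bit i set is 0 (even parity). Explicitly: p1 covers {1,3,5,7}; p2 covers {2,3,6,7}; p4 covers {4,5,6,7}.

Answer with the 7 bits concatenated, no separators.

Place data at non-parity positions: p1 p2 0 p4 1 1 1
p1 (pos 1,3,5,7): XOR of data positions = 0⊕1⊕1 = 0
p2 (pos 2,3,6,7): XOR of data positions = 0⊕1⊕1 = 0
p4 (pos 4,5,6,7): XOR of data positions = 1⊕1⊕1 = 1
Codeword: 0001111

0001111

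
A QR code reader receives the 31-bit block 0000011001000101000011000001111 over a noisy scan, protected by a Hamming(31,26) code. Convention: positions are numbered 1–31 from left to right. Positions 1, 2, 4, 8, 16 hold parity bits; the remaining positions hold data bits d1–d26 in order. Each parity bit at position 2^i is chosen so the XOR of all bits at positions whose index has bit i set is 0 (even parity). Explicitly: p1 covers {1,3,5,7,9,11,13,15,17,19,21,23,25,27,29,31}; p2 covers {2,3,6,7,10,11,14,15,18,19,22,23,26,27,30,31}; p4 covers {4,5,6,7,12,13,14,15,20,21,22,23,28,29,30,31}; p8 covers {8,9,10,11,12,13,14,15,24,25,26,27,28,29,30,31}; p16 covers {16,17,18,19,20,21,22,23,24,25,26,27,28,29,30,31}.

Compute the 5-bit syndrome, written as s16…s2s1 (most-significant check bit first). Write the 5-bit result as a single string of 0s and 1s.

s1 (pos 1,3,5,7,9,11,13,15,17,19,21,23,25,27,29,31): 0⊕0⊕0⊕1⊕0⊕0⊕0⊕0⊕0⊕0⊕1⊕0⊕0⊕0⊕1⊕1 = 0
s2 (pos 2,3,6,7,10,11,14,15,18,19,22,23,26,27,30,31): 0⊕0⊕1⊕1⊕1⊕0⊕1⊕0⊕0⊕0⊕1⊕0⊕0⊕0⊕1⊕1 = 1
s4 (pos 4,5,6,7,12,13,14,15,20,21,22,23,28,29,30,31): 0⊕0⊕1⊕1⊕0⊕0⊕1⊕0⊕0⊕1⊕1⊕0⊕1⊕1⊕1⊕1 = 1
s8 (pos 8,9,10,11,12,13,14,15,24,25,26,27,28,29,30,31): 0⊕0⊕1⊕0⊕0⊕0⊕1⊕0⊕0⊕0⊕0⊕0⊕1⊕1⊕1⊕1 = 0
s16 (pos 16,17,18,19,20,21,22,23,24,25,26,27,28,29,30,31): 1⊕0⊕0⊕0⊕0⊕1⊕1⊕0⊕0⊕0⊕0⊕0⊕1⊕1⊕1⊕1 = 1
Syndrome s16…s1 = 10110 → error at position 22.

10110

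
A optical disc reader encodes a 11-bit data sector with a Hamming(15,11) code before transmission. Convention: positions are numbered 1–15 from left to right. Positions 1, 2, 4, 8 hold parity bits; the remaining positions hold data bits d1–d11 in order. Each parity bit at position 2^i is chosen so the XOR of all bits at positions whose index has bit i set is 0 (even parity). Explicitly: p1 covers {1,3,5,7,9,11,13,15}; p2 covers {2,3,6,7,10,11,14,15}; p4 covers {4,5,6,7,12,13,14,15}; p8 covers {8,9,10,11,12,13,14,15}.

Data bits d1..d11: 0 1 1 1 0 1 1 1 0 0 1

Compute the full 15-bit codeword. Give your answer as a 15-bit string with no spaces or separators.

Place data at non-parity positions: p1 p2 0 p4 1 1 1 p8 0 1 1 1 0 0 1
p1 (pos 1,3,5,7,9,11,13,15): XOR of data positions = 0⊕1⊕1⊕0⊕1⊕0⊕1 = 0
p2 (pos 2,3,6,7,10,11,14,15): XOR of data positions = 0⊕1⊕1⊕1⊕1⊕0⊕1 = 1
p4 (pos 4,5,6,7,12,13,14,15): XOR of data positions = 1⊕1⊕1⊕1⊕0⊕0⊕1 = 1
p8 (pos 8,9,10,11,12,13,14,15): XOR of data positions = 0⊕1⊕1⊕1⊕0⊕0⊕1 = 0
Codeword: 010111100111001

010111100111001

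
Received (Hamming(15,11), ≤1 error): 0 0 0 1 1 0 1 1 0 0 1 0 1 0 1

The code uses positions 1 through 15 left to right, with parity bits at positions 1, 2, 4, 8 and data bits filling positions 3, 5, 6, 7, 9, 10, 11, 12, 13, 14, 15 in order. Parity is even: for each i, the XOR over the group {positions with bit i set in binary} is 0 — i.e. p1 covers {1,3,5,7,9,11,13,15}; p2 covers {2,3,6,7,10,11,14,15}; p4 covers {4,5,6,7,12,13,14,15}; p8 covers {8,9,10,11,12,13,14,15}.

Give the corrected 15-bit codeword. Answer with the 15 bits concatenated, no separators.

s1 (pos 1,3,5,7,9,11,13,15): 0⊕0⊕1⊕1⊕0⊕1⊕1⊕1 = 1
s2 (pos 2,3,6,7,10,11,14,15): 0⊕0⊕0⊕1⊕0⊕1⊕0⊕1 = 1
s4 (pos 4,5,6,7,12,13,14,15): 1⊕1⊕0⊕1⊕0⊕1⊕0⊕1 = 1
s8 (pos 8,9,10,11,12,13,14,15): 1⊕0⊕0⊕1⊕0⊕1⊕0⊕1 = 0
Syndrome s8…s1 = 0111 → error at position 7.
Flip position 7: 000110110010101 → 000110010010101

000110010010101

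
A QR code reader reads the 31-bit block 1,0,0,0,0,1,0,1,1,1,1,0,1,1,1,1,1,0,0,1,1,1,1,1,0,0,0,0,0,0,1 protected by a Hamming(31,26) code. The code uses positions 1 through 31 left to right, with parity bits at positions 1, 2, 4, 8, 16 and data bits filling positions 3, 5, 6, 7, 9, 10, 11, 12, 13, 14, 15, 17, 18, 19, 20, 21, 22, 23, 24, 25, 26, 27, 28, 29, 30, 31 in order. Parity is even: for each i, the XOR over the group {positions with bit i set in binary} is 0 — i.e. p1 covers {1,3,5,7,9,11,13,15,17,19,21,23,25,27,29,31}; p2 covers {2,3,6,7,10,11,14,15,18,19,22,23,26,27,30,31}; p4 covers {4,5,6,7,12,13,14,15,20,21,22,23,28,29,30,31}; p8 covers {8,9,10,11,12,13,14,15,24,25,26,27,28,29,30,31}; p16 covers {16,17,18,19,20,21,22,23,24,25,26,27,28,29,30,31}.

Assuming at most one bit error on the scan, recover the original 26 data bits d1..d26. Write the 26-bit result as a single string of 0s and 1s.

00101110011100111110000001

s1 (pos 1,3,5,7,9,11,13,15,17,19,21,23,25,27,29,31): 1⊕0⊕0⊕0⊕1⊕1⊕1⊕1⊕1⊕0⊕1⊕1⊕0⊕0⊕0⊕1 = 1
s2 (pos 2,3,6,7,10,11,14,15,18,19,22,23,26,27,30,31): 0⊕0⊕1⊕0⊕1⊕1⊕1⊕1⊕0⊕0⊕1⊕1⊕0⊕0⊕0⊕1 = 0
s4 (pos 4,5,6,7,12,13,14,15,20,21,22,23,28,29,30,31): 0⊕0⊕1⊕0⊕0⊕1⊕1⊕1⊕1⊕1⊕1⊕1⊕0⊕0⊕0⊕1 = 1
s8 (pos 8,9,10,11,12,13,14,15,24,25,26,27,28,29,30,31): 1⊕1⊕1⊕1⊕0⊕1⊕1⊕1⊕1⊕0⊕0⊕0⊕0⊕0⊕0⊕1 = 1
s16 (pos 16,17,18,19,20,21,22,23,24,25,26,27,28,29,30,31): 1⊕1⊕0⊕0⊕1⊕1⊕1⊕1⊕1⊕0⊕0⊕0⊕0⊕0⊕0⊕1 = 0
Syndrome s16…s1 = 01101 → error at position 13.
Flip position 13: 1000010111101111100111110000001 → 1000010111100111100111110000001
Read data bits from positions 3,5,6,7,9,10,11,12,13,14,15,17,18,19,20,21,22,23,24,25,26,27,28,29,30,31: 00101110011100111110000001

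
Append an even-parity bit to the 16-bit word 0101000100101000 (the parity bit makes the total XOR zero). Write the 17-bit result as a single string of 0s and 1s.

XOR of the 16 data bits: 0⊕1⊕0⊕1⊕0⊕0⊕0⊕1⊕0⊕0⊕1⊕0⊕1⊕0⊕0⊕0 = 1
Parity bit = 1 (so all 17 bits XOR to 0).

01010001001010001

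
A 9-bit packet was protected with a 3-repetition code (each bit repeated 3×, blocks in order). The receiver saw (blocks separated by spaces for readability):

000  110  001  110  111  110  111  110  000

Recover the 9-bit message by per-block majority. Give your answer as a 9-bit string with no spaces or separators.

Block 1 (000): 0 ones → 0
Block 2 (110): 2 ones → 1
Block 3 (001): 1 one → 0
Block 4 (110): 2 ones → 1
Block 5 (111): 3 ones → 1
Block 6 (110): 2 ones → 1
Block 7 (111): 3 ones → 1
Block 8 (110): 2 ones → 1
Block 9 (000): 0 ones → 0

010111110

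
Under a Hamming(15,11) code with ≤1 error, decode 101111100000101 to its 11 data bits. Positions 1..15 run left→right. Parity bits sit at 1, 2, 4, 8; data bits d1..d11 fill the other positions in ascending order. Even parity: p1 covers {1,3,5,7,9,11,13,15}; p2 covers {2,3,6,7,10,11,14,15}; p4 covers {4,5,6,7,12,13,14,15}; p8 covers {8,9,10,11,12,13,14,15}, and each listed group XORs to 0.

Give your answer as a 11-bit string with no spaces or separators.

s1 (pos 1,3,5,7,9,11,13,15): 1⊕1⊕1⊕1⊕0⊕0⊕1⊕1 = 0
s2 (pos 2,3,6,7,10,11,14,15): 0⊕1⊕1⊕1⊕0⊕0⊕0⊕1 = 0
s4 (pos 4,5,6,7,12,13,14,15): 1⊕1⊕1⊕1⊕0⊕1⊕0⊕1 = 0
s8 (pos 8,9,10,11,12,13,14,15): 0⊕0⊕0⊕0⊕0⊕1⊕0⊕1 = 0
Syndrome s8…s1 = 0000 → no error.
Read data bits from positions 3,5,6,7,9,10,11,12,13,14,15: 11110000101

11110000101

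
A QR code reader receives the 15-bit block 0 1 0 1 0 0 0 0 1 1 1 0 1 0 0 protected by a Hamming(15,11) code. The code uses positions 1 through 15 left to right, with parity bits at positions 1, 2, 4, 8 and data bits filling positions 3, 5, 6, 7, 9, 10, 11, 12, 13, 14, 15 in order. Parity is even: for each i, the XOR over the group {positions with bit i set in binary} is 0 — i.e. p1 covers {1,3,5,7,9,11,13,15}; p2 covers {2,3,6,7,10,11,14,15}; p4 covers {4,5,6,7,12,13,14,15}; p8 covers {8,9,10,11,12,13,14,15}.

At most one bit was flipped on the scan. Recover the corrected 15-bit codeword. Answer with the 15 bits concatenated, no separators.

s1 (pos 1,3,5,7,9,11,13,15): 0⊕0⊕0⊕0⊕1⊕1⊕1⊕0 = 1
s2 (pos 2,3,6,7,10,11,14,15): 1⊕0⊕0⊕0⊕1⊕1⊕0⊕0 = 1
s4 (pos 4,5,6,7,12,13,14,15): 1⊕0⊕0⊕0⊕0⊕1⊕0⊕0 = 0
s8 (pos 8,9,10,11,12,13,14,15): 0⊕1⊕1⊕1⊕0⊕1⊕0⊕0 = 0
Syndrome s8…s1 = 0011 → error at position 3.
Flip position 3: 010100001110100 → 011100001110100

011100001110100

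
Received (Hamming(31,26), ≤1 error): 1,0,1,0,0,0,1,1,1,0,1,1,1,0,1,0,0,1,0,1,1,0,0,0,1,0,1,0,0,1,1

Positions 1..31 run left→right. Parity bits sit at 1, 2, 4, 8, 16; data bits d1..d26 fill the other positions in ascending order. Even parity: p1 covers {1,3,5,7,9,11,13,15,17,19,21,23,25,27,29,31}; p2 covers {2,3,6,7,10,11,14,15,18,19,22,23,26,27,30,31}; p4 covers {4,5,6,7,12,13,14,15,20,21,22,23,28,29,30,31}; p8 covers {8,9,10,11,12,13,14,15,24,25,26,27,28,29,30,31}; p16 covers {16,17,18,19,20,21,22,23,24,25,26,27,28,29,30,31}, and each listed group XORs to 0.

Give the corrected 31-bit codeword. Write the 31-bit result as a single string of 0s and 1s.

s1 (pos 1,3,5,7,9,11,13,15,17,19,21,23,25,27,29,31): 1⊕1⊕0⊕1⊕1⊕1⊕1⊕1⊕0⊕0⊕1⊕0⊕1⊕1⊕0⊕1 = 1
s2 (pos 2,3,6,7,10,11,14,15,18,19,22,23,26,27,30,31): 0⊕1⊕0⊕1⊕0⊕1⊕0⊕1⊕1⊕0⊕0⊕0⊕0⊕1⊕1⊕1 = 0
s4 (pos 4,5,6,7,12,13,14,15,20,21,22,23,28,29,30,31): 0⊕0⊕0⊕1⊕1⊕1⊕0⊕1⊕1⊕1⊕0⊕0⊕0⊕0⊕1⊕1 = 0
s8 (pos 8,9,10,11,12,13,14,15,24,25,26,27,28,29,30,31): 1⊕1⊕0⊕1⊕1⊕1⊕0⊕1⊕0⊕1⊕0⊕1⊕0⊕0⊕1⊕1 = 0
s16 (pos 16,17,18,19,20,21,22,23,24,25,26,27,28,29,30,31): 0⊕0⊕1⊕0⊕1⊕1⊕0⊕0⊕0⊕1⊕0⊕1⊕0⊕0⊕1⊕1 = 1
Syndrome s16…s1 = 10001 → error at position 17.
Flip position 17: 1010001110111010010110001010011 → 1010001110111010110110001010011

1010001110111010110110001010011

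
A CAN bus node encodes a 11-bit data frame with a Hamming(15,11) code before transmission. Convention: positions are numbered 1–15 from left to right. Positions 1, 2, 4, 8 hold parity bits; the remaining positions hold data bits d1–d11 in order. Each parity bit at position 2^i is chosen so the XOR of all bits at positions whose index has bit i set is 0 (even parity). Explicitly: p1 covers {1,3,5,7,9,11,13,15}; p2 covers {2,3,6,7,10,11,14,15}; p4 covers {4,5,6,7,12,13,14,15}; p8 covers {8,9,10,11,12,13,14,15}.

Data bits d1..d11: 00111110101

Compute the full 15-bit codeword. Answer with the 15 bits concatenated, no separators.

110001111110101

Place data at non-parity positions: p1 p2 0 p4 0 1 1 p8 1 1 1 0 1 0 1
p1 (pos 1,3,5,7,9,11,13,15): XOR of data positions = 0⊕0⊕1⊕1⊕1⊕1⊕1 = 1
p2 (pos 2,3,6,7,10,11,14,15): XOR of data positions = 0⊕1⊕1⊕1⊕1⊕0⊕1 = 1
p4 (pos 4,5,6,7,12,13,14,15): XOR of data positions = 0⊕1⊕1⊕0⊕1⊕0⊕1 = 0
p8 (pos 8,9,10,11,12,13,14,15): XOR of data positions = 1⊕1⊕1⊕0⊕1⊕0⊕1 = 1
Codeword: 110001111110101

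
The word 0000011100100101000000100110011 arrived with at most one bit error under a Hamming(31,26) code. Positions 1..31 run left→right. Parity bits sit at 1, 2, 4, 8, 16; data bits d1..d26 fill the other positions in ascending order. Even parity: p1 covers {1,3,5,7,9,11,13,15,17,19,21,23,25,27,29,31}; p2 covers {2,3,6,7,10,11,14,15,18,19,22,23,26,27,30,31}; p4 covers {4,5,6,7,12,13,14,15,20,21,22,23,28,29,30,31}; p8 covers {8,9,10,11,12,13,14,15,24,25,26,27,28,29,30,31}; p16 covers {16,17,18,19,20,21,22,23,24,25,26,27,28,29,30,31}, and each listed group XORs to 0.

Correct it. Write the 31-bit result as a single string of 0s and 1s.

s1 (pos 1,3,5,7,9,11,13,15,17,19,21,23,25,27,29,31): 0⊕0⊕0⊕1⊕0⊕1⊕0⊕0⊕0⊕0⊕0⊕1⊕0⊕1⊕0⊕1 = 1
s2 (pos 2,3,6,7,10,11,14,15,18,19,22,23,26,27,30,31): 0⊕0⊕1⊕1⊕0⊕1⊕1⊕0⊕0⊕0⊕0⊕1⊕1⊕1⊕1⊕1 = 1
s4 (pos 4,5,6,7,12,13,14,15,20,21,22,23,28,29,30,31): 0⊕0⊕1⊕1⊕0⊕0⊕1⊕0⊕0⊕0⊕0⊕1⊕0⊕0⊕1⊕1 = 0
s8 (pos 8,9,10,11,12,13,14,15,24,25,26,27,28,29,30,31): 1⊕0⊕0⊕1⊕0⊕0⊕1⊕0⊕0⊕0⊕1⊕1⊕0⊕0⊕1⊕1 = 1
s16 (pos 16,17,18,19,20,21,22,23,24,25,26,27,28,29,30,31): 1⊕0⊕0⊕0⊕0⊕0⊕0⊕1⊕0⊕0⊕1⊕1⊕0⊕0⊕1⊕1 = 0
Syndrome s16…s1 = 01011 → error at position 11.
Flip position 11: 0000011100100101000000100110011 → 0000011100000101000000100110011

0000011100000101000000100110011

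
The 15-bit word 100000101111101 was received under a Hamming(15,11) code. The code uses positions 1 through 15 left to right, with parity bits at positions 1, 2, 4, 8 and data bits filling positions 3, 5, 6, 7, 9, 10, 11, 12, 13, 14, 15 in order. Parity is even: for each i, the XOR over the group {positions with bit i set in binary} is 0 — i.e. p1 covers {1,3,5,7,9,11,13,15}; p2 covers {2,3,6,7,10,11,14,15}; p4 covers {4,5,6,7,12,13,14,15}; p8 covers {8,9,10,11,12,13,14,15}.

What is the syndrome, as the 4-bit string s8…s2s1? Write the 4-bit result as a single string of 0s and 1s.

0000

s1 (pos 1,3,5,7,9,11,13,15): 1⊕0⊕0⊕1⊕1⊕1⊕1⊕1 = 0
s2 (pos 2,3,6,7,10,11,14,15): 0⊕0⊕0⊕1⊕1⊕1⊕0⊕1 = 0
s4 (pos 4,5,6,7,12,13,14,15): 0⊕0⊕0⊕1⊕1⊕1⊕0⊕1 = 0
s8 (pos 8,9,10,11,12,13,14,15): 0⊕1⊕1⊕1⊕1⊕1⊕0⊕1 = 0
Syndrome s8…s1 = 0000 → no error.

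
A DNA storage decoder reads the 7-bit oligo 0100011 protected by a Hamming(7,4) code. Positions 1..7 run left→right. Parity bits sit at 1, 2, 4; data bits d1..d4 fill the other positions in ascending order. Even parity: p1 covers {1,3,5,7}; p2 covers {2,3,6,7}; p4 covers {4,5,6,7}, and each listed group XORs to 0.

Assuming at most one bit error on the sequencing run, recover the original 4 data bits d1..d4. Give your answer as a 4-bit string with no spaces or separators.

s1 (pos 1,3,5,7): 0⊕0⊕0⊕1 = 1
s2 (pos 2,3,6,7): 1⊕0⊕1⊕1 = 1
s4 (pos 4,5,6,7): 0⊕0⊕1⊕1 = 0
Syndrome s4…s1 = 011 → error at position 3.
Flip position 3: 0100011 → 0110011
Read data bits from positions 3,5,6,7: 1011

1011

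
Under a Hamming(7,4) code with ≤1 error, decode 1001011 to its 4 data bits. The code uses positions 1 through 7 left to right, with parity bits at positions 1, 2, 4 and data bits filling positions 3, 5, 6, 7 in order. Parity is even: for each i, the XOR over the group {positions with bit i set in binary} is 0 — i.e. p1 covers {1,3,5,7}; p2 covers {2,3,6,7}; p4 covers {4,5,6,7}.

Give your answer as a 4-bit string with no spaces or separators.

0011

s1 (pos 1,3,5,7): 1⊕0⊕0⊕1 = 0
s2 (pos 2,3,6,7): 0⊕0⊕1⊕1 = 0
s4 (pos 4,5,6,7): 1⊕0⊕1⊕1 = 1
Syndrome s4…s1 = 100 → error at position 4.
Flip position 4: 1001011 → 1000011
Read data bits from positions 3,5,6,7: 0011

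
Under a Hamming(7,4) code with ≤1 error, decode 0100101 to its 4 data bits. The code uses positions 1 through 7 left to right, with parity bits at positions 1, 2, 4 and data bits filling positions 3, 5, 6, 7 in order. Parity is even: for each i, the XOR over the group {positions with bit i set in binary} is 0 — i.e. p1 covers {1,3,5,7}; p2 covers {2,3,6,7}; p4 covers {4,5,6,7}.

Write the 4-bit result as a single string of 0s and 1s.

0101

s1 (pos 1,3,5,7): 0⊕0⊕1⊕1 = 0
s2 (pos 2,3,6,7): 1⊕0⊕0⊕1 = 0
s4 (pos 4,5,6,7): 0⊕1⊕0⊕1 = 0
Syndrome s4…s1 = 000 → no error.
Read data bits from positions 3,5,6,7: 0101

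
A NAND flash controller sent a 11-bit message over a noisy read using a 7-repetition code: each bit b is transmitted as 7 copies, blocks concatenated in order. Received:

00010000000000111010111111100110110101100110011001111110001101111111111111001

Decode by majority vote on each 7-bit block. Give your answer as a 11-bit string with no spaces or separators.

Block 1 (0001000): 1 one → 0
Block 2 (0000000): 0 ones → 0
Block 3 (1110101): 5 ones → 1
Block 4 (1111110): 6 ones → 1
Block 5 (0110110): 4 ones → 1
Block 6 (1011001): 4 ones → 1
Block 7 (1001100): 3 ones → 0
Block 8 (1111110): 6 ones → 1
Block 9 (0011011): 4 ones → 1
Block 10 (1111111): 7 ones → 1
Block 11 (1111001): 5 ones → 1

00111101111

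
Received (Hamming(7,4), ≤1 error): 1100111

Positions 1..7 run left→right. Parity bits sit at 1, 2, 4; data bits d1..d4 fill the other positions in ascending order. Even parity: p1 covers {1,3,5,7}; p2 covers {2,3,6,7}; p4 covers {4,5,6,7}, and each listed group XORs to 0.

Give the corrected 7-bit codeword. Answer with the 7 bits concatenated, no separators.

s1 (pos 1,3,5,7): 1⊕0⊕1⊕1 = 1
s2 (pos 2,3,6,7): 1⊕0⊕1⊕1 = 1
s4 (pos 4,5,6,7): 0⊕1⊕1⊕1 = 1
Syndrome s4…s1 = 111 → error at position 7.
Flip position 7: 1100111 → 1100110

1100110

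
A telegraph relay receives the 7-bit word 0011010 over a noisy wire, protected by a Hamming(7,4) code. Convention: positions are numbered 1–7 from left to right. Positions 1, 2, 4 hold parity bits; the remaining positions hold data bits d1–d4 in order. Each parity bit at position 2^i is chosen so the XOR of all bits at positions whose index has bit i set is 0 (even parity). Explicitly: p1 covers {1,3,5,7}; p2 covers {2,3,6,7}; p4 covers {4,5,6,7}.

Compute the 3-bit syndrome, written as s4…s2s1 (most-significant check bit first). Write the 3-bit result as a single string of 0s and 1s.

s1 (pos 1,3,5,7): 0⊕1⊕0⊕0 = 1
s2 (pos 2,3,6,7): 0⊕1⊕1⊕0 = 0
s4 (pos 4,5,6,7): 1⊕0⊕1⊕0 = 0
Syndrome s4…s1 = 001 → error at position 1.

001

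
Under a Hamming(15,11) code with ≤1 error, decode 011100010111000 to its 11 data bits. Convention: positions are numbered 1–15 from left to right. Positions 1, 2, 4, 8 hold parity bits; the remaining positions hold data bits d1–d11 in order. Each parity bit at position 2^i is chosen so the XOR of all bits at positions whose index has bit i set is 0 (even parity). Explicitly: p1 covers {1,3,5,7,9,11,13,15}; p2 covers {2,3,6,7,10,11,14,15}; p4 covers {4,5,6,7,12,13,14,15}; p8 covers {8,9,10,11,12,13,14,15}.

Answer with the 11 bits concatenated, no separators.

10000111000

s1 (pos 1,3,5,7,9,11,13,15): 0⊕1⊕0⊕0⊕0⊕1⊕0⊕0 = 0
s2 (pos 2,3,6,7,10,11,14,15): 1⊕1⊕0⊕0⊕1⊕1⊕0⊕0 = 0
s4 (pos 4,5,6,7,12,13,14,15): 1⊕0⊕0⊕0⊕1⊕0⊕0⊕0 = 0
s8 (pos 8,9,10,11,12,13,14,15): 1⊕0⊕1⊕1⊕1⊕0⊕0⊕0 = 0
Syndrome s8…s1 = 0000 → no error.
Read data bits from positions 3,5,6,7,9,10,11,12,13,14,15: 10000111000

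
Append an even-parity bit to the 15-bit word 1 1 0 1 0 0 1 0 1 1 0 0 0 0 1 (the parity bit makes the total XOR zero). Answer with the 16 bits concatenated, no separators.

1101001011000011

XOR of the 15 data bits: 1⊕1⊕0⊕1⊕0⊕0⊕1⊕0⊕1⊕1⊕0⊕0⊕0⊕0⊕1 = 1
Parity bit = 1 (so all 16 bits XOR to 0).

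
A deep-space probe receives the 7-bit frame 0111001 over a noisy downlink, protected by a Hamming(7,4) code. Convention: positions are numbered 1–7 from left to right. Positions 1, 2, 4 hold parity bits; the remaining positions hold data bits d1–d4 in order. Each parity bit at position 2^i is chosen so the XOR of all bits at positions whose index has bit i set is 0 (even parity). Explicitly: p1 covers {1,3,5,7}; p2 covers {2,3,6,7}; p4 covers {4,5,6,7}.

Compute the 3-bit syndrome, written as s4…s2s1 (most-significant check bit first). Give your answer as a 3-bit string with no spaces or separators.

010

s1 (pos 1,3,5,7): 0⊕1⊕0⊕1 = 0
s2 (pos 2,3,6,7): 1⊕1⊕0⊕1 = 1
s4 (pos 4,5,6,7): 1⊕0⊕0⊕1 = 0
Syndrome s4…s1 = 010 → error at position 2.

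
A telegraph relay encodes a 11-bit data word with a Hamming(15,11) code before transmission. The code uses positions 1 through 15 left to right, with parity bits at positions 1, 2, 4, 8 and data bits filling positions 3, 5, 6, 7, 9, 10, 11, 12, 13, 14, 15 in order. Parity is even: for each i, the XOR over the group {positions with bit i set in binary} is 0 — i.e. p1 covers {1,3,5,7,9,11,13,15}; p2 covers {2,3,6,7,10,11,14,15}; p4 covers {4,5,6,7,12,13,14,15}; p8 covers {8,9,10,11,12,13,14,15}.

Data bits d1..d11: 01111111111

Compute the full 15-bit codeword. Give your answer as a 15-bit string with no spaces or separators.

Place data at non-parity positions: p1 p2 0 p4 1 1 1 p8 1 1 1 1 1 1 1
p1 (pos 1,3,5,7,9,11,13,15): XOR of data positions = 0⊕1⊕1⊕1⊕1⊕1⊕1 = 0
p2 (pos 2,3,6,7,10,11,14,15): XOR of data positions = 0⊕1⊕1⊕1⊕1⊕1⊕1 = 0
p4 (pos 4,5,6,7,12,13,14,15): XOR of data positions = 1⊕1⊕1⊕1⊕1⊕1⊕1 = 1
p8 (pos 8,9,10,11,12,13,14,15): XOR of data positions = 1⊕1⊕1⊕1⊕1⊕1⊕1 = 1
Codeword: 000111111111111

000111111111111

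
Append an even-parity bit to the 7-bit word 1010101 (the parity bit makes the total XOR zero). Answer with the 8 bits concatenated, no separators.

10101010

XOR of the 7 data bits: 1⊕0⊕1⊕0⊕1⊕0⊕1 = 0
Parity bit = 0 (so all 8 bits XOR to 0).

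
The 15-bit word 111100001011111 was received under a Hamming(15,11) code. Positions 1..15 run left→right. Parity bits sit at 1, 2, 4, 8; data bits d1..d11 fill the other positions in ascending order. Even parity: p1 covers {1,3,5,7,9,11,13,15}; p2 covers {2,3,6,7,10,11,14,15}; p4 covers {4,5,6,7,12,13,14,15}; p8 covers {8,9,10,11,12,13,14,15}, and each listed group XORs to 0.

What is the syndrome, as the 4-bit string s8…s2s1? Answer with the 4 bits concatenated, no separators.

s1 (pos 1,3,5,7,9,11,13,15): 1⊕1⊕0⊕0⊕1⊕1⊕1⊕1 = 0
s2 (pos 2,3,6,7,10,11,14,15): 1⊕1⊕0⊕0⊕0⊕1⊕1⊕1 = 1
s4 (pos 4,5,6,7,12,13,14,15): 1⊕0⊕0⊕0⊕1⊕1⊕1⊕1 = 1
s8 (pos 8,9,10,11,12,13,14,15): 0⊕1⊕0⊕1⊕1⊕1⊕1⊕1 = 0
Syndrome s8…s1 = 0110 → error at position 6.

0110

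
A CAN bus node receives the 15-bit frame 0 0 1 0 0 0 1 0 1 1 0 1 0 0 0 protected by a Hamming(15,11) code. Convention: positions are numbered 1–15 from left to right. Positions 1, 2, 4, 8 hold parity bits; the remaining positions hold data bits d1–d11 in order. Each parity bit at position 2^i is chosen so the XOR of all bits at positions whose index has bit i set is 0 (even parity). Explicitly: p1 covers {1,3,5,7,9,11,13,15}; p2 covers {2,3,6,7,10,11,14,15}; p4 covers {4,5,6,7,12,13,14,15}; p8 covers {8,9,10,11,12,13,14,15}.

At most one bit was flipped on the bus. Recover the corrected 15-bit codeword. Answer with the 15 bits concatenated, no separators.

001000101111000

s1 (pos 1,3,5,7,9,11,13,15): 0⊕1⊕0⊕1⊕1⊕0⊕0⊕0 = 1
s2 (pos 2,3,6,7,10,11,14,15): 0⊕1⊕0⊕1⊕1⊕0⊕0⊕0 = 1
s4 (pos 4,5,6,7,12,13,14,15): 0⊕0⊕0⊕1⊕1⊕0⊕0⊕0 = 0
s8 (pos 8,9,10,11,12,13,14,15): 0⊕1⊕1⊕0⊕1⊕0⊕0⊕0 = 1
Syndrome s8…s1 = 1011 → error at position 11.
Flip position 11: 001000101101000 → 001000101111000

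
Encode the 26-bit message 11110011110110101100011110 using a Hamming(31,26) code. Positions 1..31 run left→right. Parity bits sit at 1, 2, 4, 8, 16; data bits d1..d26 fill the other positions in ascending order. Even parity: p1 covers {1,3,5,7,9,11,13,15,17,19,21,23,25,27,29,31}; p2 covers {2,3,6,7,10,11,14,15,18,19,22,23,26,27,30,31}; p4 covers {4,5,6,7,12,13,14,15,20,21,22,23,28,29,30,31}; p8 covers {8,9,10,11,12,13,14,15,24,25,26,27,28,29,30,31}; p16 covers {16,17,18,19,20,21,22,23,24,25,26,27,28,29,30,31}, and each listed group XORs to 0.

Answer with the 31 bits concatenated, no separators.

Place data at non-parity positions: p1 p2 1 p4 1 1 1 p8 0 0 1 1 1 1 0 p16 1 1 0 1 0 1 1 0 0 0 1 1 1 1 0
p1 (pos 1,3,5,7,9,11,13,15,17,19,21,23,25,27,29,31): XOR of data positions = 1⊕1⊕1⊕0⊕1⊕1⊕0⊕1⊕0⊕0⊕1⊕0⊕1⊕1⊕0 = 1
p2 (pos 2,3,6,7,10,11,14,15,18,19,22,23,26,27,30,31): XOR of data positions = 1⊕1⊕1⊕0⊕1⊕1⊕0⊕1⊕0⊕1⊕1⊕0⊕1⊕1⊕0 = 0
p4 (pos 4,5,6,7,12,13,14,15,20,21,22,23,28,29,30,31): XOR of data positions = 1⊕1⊕1⊕1⊕1⊕1⊕0⊕1⊕0⊕1⊕1⊕1⊕1⊕1⊕0 = 0
p8 (pos 8,9,10,11,12,13,14,15,24,25,26,27,28,29,30,31): XOR of data positions = 0⊕0⊕1⊕1⊕1⊕1⊕0⊕0⊕0⊕0⊕1⊕1⊕1⊕1⊕0 = 0
p16 (pos 16,17,18,19,20,21,22,23,24,25,26,27,28,29,30,31): XOR of data positions = 1⊕1⊕0⊕1⊕0⊕1⊕1⊕0⊕0⊕0⊕1⊕1⊕1⊕1⊕0 = 1
Codeword: 1010111000111101110101100011110

1010111000111101110101100011110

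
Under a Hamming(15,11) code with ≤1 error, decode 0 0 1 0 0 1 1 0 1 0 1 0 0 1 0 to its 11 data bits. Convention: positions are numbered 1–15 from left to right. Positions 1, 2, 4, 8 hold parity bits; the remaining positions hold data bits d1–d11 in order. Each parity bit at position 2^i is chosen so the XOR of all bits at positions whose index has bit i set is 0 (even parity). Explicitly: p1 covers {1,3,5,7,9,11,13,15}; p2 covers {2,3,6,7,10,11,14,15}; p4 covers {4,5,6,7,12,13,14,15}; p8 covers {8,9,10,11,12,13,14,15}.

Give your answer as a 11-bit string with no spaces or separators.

10111010000

s1 (pos 1,3,5,7,9,11,13,15): 0⊕1⊕0⊕1⊕1⊕1⊕0⊕0 = 0
s2 (pos 2,3,6,7,10,11,14,15): 0⊕1⊕1⊕1⊕0⊕1⊕1⊕0 = 1
s4 (pos 4,5,6,7,12,13,14,15): 0⊕0⊕1⊕1⊕0⊕0⊕1⊕0 = 1
s8 (pos 8,9,10,11,12,13,14,15): 0⊕1⊕0⊕1⊕0⊕0⊕1⊕0 = 1
Syndrome s8…s1 = 1110 → error at position 14.
Flip position 14: 001001101010010 → 001001101010000
Read data bits from positions 3,5,6,7,9,10,11,12,13,14,15: 10111010000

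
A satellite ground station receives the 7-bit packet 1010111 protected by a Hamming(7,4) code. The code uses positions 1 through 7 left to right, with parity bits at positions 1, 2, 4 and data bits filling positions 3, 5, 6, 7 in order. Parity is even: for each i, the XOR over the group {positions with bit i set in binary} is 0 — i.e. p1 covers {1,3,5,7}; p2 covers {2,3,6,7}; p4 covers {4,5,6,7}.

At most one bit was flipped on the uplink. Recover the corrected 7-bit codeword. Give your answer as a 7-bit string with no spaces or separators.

1010101

s1 (pos 1,3,5,7): 1⊕1⊕1⊕1 = 0
s2 (pos 2,3,6,7): 0⊕1⊕1⊕1 = 1
s4 (pos 4,5,6,7): 0⊕1⊕1⊕1 = 1
Syndrome s4…s1 = 110 → error at position 6.
Flip position 6: 1010111 → 1010101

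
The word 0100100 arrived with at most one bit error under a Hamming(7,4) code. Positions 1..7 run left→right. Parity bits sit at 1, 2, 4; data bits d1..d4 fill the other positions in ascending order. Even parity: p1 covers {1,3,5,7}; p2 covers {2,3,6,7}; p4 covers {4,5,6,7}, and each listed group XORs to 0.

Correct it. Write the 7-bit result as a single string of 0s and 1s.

0100101

s1 (pos 1,3,5,7): 0⊕0⊕1⊕0 = 1
s2 (pos 2,3,6,7): 1⊕0⊕0⊕0 = 1
s4 (pos 4,5,6,7): 0⊕1⊕0⊕0 = 1
Syndrome s4…s1 = 111 → error at position 7.
Flip position 7: 0100100 → 0100101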